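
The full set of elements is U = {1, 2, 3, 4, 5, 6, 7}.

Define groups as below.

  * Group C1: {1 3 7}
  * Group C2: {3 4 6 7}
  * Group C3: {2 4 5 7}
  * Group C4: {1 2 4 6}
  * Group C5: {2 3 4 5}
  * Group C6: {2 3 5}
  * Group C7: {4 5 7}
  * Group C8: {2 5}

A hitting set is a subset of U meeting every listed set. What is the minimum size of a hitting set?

H = {2, 7} meets every group (each contains at least one member of H), and |H| = 2.
The groups C1, C8 are pairwise disjoint, so any hitting set needs a separate element for each — at least 2. Hence 2 is optimal.

2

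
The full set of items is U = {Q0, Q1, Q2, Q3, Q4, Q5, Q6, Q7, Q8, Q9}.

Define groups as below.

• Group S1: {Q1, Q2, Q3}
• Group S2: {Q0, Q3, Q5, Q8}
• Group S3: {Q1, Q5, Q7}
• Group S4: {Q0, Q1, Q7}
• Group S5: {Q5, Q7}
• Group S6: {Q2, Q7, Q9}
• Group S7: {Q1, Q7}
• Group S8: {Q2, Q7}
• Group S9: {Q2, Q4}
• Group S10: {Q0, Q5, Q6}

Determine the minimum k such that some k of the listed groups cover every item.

S2 and S6 and S7 and S9 and S10 together: S2 ∪ S6 ∪ S7 ∪ S9 ∪ S10 = {Q0, Q1, Q2, Q3, Q4, Q5, Q6, Q7, Q8, Q9} — every item is covered.
No 4 of the 10 groups cover everything (all 210 combinations miss at least one item), so 5 is optimal.

5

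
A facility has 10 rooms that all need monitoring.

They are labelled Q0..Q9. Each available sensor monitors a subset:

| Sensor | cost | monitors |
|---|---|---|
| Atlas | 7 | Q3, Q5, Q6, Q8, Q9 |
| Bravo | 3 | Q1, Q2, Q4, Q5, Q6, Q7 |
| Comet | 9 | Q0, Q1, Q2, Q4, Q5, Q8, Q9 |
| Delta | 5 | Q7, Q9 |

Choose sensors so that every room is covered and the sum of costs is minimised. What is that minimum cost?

Atlas, Bravo, Comet together cover every room (Atlas ∪ Bravo ∪ Comet = {Q0, Q1, Q2, Q3, Q4, Q5, Q6, Q7, Q8, Q9}); total cost 7 + 3 + 9 = 19.
No covering selection has total cost below 19.

19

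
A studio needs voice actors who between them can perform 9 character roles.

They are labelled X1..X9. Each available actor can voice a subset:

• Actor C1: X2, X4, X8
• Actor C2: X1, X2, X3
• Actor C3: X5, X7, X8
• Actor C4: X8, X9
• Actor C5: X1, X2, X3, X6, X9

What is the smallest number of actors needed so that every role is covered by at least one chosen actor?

Take {C1, C3, C5}. Their union is {X1, X2, X3, X4, X5, X6, X7, X8, X9}, which is all 9 roles.
Only C1 contains X4, so C1 is forced; the remaining 6 roles need at least 2 more actors (each remaining actor adds at most 4) — so at least 3 actors are needed, and 3 is optimal.

3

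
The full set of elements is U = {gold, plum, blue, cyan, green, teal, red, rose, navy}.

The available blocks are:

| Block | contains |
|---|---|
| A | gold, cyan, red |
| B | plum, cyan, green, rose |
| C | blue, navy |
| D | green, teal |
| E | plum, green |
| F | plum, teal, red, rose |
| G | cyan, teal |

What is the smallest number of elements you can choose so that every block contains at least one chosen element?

Take H = {gold, blue, green, teal}. Each listed block contains at least one of these, so H is a hitting set of size 4.
No choice of 3 elements meets every block, so 4 is the minimum.

4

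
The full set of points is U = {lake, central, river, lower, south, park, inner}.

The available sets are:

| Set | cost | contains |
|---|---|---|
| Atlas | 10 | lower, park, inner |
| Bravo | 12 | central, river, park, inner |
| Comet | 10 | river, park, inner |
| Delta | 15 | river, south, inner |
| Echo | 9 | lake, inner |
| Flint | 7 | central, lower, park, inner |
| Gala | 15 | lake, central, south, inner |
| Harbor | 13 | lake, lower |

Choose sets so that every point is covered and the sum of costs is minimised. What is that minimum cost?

31

Delta, Echo, Flint together cover every point (Delta ∪ Echo ∪ Flint = {lake, central, river, lower, south, park, inner}); total cost 15 + 9 + 7 = 31.
No covering selection has total cost below 31.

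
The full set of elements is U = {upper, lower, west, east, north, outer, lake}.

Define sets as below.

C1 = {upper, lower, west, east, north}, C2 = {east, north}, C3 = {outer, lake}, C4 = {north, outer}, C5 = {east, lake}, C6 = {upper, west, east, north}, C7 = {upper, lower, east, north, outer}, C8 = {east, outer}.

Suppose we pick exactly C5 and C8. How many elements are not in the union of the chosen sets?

Union of C5, C8 = {east, outer, lake}.
Not covered: upper, lower, west, north — 4 elements.

4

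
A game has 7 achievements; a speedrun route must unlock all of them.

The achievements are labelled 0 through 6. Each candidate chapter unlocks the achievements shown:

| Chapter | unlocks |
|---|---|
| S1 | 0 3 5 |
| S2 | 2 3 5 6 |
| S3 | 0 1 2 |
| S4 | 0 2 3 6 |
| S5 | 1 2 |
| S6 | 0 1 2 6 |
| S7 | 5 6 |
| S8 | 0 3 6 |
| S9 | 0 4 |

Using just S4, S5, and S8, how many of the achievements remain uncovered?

Union of S4, S5, S8 = {0, 1, 2, 3, 6}.
Not covered: 4, 5 — 2 achievements.

2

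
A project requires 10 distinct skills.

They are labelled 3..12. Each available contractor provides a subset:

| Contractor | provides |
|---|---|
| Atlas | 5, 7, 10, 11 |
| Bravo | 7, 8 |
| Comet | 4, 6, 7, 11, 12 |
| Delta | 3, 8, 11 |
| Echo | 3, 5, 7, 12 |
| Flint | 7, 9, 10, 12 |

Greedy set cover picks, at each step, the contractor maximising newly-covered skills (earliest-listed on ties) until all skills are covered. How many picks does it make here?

Greedy: pick Comet (covers 5 new) → pick Atlas (covers 2 new) → pick Delta (covers 2 new) → pick Flint (covers 1 new). Total picks: 4.

4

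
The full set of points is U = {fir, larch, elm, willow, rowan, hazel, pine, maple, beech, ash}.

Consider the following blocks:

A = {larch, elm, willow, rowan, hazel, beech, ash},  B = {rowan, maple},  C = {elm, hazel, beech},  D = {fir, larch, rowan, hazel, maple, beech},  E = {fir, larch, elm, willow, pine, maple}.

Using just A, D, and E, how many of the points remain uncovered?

Union of A, D, E = {fir, larch, elm, willow, rowan, hazel, pine, maple, beech, ash} — that's every point, so 0 are uncovered.

0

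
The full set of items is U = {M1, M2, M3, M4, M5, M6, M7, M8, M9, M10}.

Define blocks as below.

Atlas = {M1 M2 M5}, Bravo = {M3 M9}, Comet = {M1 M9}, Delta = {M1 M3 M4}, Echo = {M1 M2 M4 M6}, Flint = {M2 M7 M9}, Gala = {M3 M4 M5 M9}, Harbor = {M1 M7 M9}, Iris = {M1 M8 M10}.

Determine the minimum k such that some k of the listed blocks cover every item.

4

Take {Echo, Flint, Gala, Iris}. Their union is {M1, M2, M3, M4, M5, M6, M7, M8, M9, M10}, which is all 10 items.
No 3 of the 9 blocks cover everything (all 84 combinations miss at least one item), so 4 is optimal.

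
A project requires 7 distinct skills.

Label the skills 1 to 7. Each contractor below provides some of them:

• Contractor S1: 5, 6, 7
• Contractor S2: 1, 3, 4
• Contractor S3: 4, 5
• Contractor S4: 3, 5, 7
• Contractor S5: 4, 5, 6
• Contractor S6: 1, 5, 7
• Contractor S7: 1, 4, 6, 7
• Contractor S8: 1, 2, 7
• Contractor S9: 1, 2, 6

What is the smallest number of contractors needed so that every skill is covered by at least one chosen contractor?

S1 and S2 and S8 together: S1 ∪ S2 ∪ S8 = {1, 2, 3, 4, 5, 6, 7} — every skill is covered.
No 2 of the 9 contractors cover everything (all 36 combinations miss at least one skill), so 3 is optimal.

3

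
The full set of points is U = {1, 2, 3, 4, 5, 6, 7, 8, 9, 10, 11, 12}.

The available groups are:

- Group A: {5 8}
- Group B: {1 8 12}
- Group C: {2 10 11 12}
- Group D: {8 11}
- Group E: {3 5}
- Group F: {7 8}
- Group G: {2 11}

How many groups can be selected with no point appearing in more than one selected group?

E, F, G are pairwise disjoint (E={3,5}; F={7,8}; G={2,11}).
Every remaining group overlaps one of these, and no 4 of the listed groups are pairwise disjoint, so 3 is the maximum.

3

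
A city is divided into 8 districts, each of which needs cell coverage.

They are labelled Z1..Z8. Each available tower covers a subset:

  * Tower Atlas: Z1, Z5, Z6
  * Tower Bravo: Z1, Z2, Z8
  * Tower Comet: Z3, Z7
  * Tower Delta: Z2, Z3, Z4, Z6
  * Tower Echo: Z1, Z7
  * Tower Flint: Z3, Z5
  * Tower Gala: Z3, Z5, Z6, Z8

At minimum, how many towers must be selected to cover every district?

Delta and Echo and Gala together: Delta ∪ Echo ∪ Gala = {Z1, Z2, Z3, Z4, Z5, Z6, Z7, Z8} — every district is covered.
Only Delta contains Z4, so Delta is forced; the remaining 4 districts need at least 2 more towers (each remaining tower adds at most 2) — so at least 3 towers are needed, and 3 is optimal.

3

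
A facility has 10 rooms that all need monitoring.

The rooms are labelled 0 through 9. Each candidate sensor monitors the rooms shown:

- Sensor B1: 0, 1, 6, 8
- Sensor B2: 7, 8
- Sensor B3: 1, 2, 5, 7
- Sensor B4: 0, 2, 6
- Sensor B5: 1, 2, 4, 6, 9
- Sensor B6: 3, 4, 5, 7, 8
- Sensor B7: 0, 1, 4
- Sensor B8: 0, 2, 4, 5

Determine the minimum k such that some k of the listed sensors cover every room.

3

Take {B1, B5, B6}. Their union is {0, 1, 2, 3, 4, 5, 6, 7, 8, 9}, which is all 10 rooms.
Only B6 contains 3, so B6 is forced; the remaining 5 rooms need at least 2 more sensors (each remaining sensor adds at most 4) — so at least 3 sensors are needed, and 3 is optimal.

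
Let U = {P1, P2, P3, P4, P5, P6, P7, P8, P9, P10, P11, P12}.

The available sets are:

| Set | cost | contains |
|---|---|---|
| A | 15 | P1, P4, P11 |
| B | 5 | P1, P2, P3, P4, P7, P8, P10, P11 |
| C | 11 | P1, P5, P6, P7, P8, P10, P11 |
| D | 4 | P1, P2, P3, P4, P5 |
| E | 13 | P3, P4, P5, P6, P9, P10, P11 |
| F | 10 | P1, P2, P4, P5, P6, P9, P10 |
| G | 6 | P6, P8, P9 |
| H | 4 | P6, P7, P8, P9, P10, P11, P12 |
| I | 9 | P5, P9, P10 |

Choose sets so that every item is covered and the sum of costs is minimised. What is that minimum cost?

8

D, H together cover every item (D ∪ H = {P1, P2, P3, P4, P5, P6, P7, P8, P9, P10, P11, P12}); total cost 4 + 4 = 8.
No covering selection has total cost below 8.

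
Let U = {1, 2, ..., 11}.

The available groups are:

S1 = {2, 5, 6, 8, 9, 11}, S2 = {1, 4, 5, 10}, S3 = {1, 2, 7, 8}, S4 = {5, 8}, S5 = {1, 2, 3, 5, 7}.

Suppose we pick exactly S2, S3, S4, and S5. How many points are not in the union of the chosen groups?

Union of S2, S3, S4, S5 = {1, 2, 3, 4, 5, 7, 8, 10}.
Not covered: 6, 9, 11 — 3 points.

3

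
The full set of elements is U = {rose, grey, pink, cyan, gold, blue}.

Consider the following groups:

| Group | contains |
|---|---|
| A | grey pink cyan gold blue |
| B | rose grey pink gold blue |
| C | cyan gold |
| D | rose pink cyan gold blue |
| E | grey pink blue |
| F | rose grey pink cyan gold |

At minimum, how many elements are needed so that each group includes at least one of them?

2

H = {gold, blue} meets every group (each contains at least one member of H), and |H| = 2.
The groups C, E are pairwise disjoint, so any hitting set needs a separate element for each — at least 2. Hence 2 is optimal.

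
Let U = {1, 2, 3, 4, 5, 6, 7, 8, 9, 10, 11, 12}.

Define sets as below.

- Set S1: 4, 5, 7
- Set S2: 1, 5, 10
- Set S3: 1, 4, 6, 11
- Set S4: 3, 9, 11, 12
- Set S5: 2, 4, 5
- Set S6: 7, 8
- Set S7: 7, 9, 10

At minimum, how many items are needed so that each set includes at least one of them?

The 3 items {5, 7, 11} hit every set.
The sets S2, S4, S6 are pairwise disjoint, so any hitting set needs a separate item for each — at least 3. Hence 3 is optimal.

3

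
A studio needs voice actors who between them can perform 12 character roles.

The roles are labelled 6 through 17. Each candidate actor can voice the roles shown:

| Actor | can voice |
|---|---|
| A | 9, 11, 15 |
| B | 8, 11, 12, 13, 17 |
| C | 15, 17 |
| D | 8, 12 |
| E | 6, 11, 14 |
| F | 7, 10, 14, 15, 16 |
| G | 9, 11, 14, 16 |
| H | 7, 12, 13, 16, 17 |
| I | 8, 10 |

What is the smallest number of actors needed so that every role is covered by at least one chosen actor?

A and E and H and I together: A ∪ E ∪ H ∪ I = {6, 7, 8, 9, 10, 11, 12, 13, 14, 15, 16, 17} — every role is covered.
No 3 of the 9 actors cover everything (all 84 combinations miss at least one role), so 4 is optimal.

4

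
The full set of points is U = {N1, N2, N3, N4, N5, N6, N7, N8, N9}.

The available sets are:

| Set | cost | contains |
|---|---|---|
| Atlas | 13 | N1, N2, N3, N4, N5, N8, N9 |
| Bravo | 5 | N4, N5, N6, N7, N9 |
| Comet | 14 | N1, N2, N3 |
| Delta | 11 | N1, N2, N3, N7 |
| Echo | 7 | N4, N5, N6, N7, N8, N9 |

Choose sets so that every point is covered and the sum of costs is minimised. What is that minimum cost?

18

Atlas, Bravo together cover every point (Atlas ∪ Bravo = {N1, N2, N3, N4, N5, N6, N7, N8, N9}); total cost 13 + 5 = 18.
No covering selection has total cost below 18.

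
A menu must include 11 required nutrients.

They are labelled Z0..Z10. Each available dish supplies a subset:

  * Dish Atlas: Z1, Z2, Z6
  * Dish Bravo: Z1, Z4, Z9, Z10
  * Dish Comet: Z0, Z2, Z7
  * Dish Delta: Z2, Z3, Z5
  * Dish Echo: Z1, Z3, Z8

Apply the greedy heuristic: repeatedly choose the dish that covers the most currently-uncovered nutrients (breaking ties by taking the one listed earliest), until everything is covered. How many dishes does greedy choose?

Greedy: pick Bravo (covers 4 new) → pick Comet (covers 3 new) → pick Delta (covers 2 new) → pick Atlas (covers 1 new) → pick Echo (covers 1 new). Total picks: 5.

5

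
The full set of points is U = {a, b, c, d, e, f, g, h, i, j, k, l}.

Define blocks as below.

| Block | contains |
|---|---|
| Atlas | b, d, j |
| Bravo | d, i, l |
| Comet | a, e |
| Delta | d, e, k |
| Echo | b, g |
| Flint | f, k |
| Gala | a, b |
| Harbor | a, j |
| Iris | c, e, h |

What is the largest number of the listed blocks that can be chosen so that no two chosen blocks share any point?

5

Bravo, Echo, Flint, Harbor, Iris are pairwise disjoint (Bravo={d,i,l}; Echo={b,g}; Flint={f,k}; Harbor={a,j}; Iris={c,e,h}).
Every remaining block overlaps one of these, and no 6 of the listed blocks are pairwise disjoint, so 5 is the maximum.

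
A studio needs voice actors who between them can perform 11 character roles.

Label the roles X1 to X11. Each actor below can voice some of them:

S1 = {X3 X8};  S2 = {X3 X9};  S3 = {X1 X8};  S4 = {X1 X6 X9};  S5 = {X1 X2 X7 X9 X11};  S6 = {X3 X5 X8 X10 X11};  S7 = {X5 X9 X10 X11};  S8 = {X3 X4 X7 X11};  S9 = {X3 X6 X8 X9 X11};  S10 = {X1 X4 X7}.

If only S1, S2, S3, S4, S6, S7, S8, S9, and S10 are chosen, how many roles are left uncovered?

1

Union of S1, S2, S3, S4, S6, S7, S8, S9, S10 = {X1, X3, X4, X5, X6, X7, X8, X9, X10, X11}.
Not covered: X2 — 1 role.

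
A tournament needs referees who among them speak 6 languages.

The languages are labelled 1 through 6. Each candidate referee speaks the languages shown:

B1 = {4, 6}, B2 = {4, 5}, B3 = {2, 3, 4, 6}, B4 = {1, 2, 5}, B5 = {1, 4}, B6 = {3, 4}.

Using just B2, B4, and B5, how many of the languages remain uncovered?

2

Union of B2, B4, B5 = {1, 2, 4, 5}.
Not covered: 3, 6 — 2 languages.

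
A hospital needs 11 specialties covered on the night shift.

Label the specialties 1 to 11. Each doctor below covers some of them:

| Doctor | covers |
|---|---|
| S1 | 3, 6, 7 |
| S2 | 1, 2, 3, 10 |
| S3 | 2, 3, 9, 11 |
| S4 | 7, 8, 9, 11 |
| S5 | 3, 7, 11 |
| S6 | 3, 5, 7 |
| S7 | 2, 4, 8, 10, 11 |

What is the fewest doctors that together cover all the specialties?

Take {S1, S2, S4, S6, S7}. Their union is {1, 2, 3, 4, 5, 6, 7, 8, 9, 10, 11}, which is all 11 specialties.
No 4 of the 7 doctors cover everything (all 35 combinations miss at least one specialty), so 5 is optimal.

5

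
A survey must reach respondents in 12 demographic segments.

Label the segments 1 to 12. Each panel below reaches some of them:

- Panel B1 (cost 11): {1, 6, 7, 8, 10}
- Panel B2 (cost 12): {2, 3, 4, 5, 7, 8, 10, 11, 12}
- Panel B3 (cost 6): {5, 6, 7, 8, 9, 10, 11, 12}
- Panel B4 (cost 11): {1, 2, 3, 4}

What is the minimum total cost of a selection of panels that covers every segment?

17

B3, B4 together cover every segment (B3 ∪ B4 = {1, 2, 3, 4, 5, 6, 7, 8, 9, 10, 11, 12}); total cost 6 + 11 = 17.
No covering selection has total cost below 17.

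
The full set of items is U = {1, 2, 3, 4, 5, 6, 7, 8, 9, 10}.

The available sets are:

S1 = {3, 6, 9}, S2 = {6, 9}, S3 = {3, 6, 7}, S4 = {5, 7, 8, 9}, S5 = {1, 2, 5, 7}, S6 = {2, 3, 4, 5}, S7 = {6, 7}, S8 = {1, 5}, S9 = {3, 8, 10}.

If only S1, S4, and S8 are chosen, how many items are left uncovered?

Union of S1, S4, S8 = {1, 3, 5, 6, 7, 8, 9}.
Not covered: 2, 4, 10 — 3 items.

3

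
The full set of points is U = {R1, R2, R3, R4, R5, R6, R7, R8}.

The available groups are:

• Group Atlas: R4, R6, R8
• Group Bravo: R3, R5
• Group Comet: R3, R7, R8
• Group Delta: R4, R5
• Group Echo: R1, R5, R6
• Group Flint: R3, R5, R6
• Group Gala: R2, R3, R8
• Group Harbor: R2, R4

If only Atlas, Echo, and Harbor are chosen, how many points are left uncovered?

Union of Atlas, Echo, Harbor = {R1, R2, R4, R5, R6, R8}.
Not covered: R3, R7 — 2 points.

2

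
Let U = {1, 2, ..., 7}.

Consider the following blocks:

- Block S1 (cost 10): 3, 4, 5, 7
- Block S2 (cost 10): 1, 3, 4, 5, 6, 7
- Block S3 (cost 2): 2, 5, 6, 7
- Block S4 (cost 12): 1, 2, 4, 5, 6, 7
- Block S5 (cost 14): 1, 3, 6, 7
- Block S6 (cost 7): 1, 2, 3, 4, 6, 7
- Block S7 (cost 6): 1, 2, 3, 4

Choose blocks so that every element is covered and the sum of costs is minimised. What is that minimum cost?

8

S3, S7 together cover every element (S3 ∪ S7 = {1, 2, 3, 4, 5, 6, 7}); total cost 2 + 6 = 8.
No covering selection has total cost below 8.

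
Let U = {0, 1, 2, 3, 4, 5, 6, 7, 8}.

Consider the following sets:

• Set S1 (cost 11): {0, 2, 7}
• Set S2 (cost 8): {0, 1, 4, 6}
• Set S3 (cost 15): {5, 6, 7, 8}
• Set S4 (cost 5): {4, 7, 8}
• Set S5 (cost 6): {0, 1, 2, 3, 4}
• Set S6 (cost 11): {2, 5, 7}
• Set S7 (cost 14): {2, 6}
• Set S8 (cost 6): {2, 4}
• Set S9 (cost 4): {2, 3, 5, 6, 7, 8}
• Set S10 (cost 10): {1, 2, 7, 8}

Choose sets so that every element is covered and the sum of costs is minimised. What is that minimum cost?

S5, S9 together cover every element (S5 ∪ S9 = {0, 1, 2, 3, 4, 5, 6, 7, 8}); total cost 6 + 4 = 10.
No covering selection has total cost below 10.

10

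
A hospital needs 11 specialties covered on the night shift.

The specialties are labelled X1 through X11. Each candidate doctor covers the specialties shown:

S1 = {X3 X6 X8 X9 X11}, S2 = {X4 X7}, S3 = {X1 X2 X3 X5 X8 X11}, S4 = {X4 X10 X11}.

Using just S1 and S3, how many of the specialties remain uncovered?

3

Union of S1, S3 = {X1, X2, X3, X5, X6, X8, X9, X11}.
Not covered: X4, X7, X10 — 3 specialties.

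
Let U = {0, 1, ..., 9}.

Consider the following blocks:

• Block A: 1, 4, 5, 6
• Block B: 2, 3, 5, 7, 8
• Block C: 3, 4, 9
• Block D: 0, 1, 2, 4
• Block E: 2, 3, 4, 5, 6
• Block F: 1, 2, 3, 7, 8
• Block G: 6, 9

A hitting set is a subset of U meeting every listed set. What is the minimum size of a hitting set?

The 3 items {1, 5, 9} hit every block.
No choice of 2 items meets every block, so 3 is the minimum.

3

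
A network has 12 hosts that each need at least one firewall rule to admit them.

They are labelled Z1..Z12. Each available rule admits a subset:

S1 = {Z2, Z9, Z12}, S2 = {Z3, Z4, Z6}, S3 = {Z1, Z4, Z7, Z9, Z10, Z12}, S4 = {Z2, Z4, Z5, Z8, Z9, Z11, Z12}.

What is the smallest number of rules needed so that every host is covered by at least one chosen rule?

3

Take {S2, S3, S4}. Their union is {Z1, Z2, Z3, Z4, Z5, Z6, Z7, Z8, Z9, Z10, Z11, Z12}, which is all 12 hosts.
Only S3 contains Z1, so S3 is forced; the remaining 6 hosts need at least 2 more rules (each remaining rule adds at most 4) — so at least 3 rules are needed, and 3 is optimal.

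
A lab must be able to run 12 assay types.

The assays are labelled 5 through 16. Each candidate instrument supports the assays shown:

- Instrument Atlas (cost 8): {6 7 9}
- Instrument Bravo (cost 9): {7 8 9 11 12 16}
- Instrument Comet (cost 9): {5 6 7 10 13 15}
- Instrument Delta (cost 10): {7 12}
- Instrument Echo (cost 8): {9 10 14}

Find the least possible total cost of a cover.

26

Bravo, Comet, Echo together cover every assay (Bravo ∪ Comet ∪ Echo = {5, 6, 7, 8, 9, 10, 11, 12, 13, 14, 15, 16}); total cost 9 + 9 + 8 = 26.
No covering selection has total cost below 26.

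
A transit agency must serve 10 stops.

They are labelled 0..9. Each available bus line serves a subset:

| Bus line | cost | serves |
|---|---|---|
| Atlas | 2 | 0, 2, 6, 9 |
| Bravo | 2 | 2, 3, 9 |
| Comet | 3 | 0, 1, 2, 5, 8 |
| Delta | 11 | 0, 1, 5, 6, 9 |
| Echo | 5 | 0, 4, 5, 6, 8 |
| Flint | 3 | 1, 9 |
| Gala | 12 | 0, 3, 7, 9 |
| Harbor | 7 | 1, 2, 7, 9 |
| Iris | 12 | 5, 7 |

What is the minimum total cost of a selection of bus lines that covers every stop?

Bravo, Echo, Harbor together cover every stop (Bravo ∪ Echo ∪ Harbor = {0, 1, 2, 3, 4, 5, 6, 7, 8, 9}); total cost 2 + 5 + 7 = 14.
The greedy pick Atlas, Comet, Bravo, Echo, Harbor costs 19; no covering selection beats 14.

14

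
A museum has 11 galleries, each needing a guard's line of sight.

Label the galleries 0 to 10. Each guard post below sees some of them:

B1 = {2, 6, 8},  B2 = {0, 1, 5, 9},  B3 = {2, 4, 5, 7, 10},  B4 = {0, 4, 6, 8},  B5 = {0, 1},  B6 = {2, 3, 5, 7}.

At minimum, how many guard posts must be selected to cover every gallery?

Take {B1, B2, B3, B6}. Their union is {0, 1, 2, 3, 4, 5, 6, 7, 8, 9, 10}, which is all 11 galleries.
No 3 of the 6 guard posts cover everything (all 20 combinations miss at least one gallery), so 4 is optimal.

4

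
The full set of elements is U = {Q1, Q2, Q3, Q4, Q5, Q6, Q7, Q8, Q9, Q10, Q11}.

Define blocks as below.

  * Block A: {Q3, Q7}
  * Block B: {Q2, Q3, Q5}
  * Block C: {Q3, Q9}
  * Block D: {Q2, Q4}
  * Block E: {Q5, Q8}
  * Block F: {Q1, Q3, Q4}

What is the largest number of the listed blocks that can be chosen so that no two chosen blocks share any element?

3

C, D, E are pairwise disjoint (C={Q3,Q9}; D={Q2,Q4}; E={Q5,Q8}).
Every remaining block overlaps one of these, and no 4 of the listed blocks are pairwise disjoint, so 3 is the maximum.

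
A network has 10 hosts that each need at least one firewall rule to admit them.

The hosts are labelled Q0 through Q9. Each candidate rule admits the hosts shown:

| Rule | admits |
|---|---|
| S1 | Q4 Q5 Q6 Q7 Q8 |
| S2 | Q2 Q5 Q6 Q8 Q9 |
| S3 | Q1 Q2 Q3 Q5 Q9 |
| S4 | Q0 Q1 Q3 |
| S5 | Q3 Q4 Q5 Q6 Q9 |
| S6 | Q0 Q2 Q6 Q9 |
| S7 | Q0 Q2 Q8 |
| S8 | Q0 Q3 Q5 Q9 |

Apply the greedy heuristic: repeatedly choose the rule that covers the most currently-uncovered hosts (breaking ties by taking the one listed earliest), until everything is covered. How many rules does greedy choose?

3

Greedy: pick S1 (covers 5 new) → pick S3 (covers 4 new) → pick S4 (covers 1 new). Total picks: 3.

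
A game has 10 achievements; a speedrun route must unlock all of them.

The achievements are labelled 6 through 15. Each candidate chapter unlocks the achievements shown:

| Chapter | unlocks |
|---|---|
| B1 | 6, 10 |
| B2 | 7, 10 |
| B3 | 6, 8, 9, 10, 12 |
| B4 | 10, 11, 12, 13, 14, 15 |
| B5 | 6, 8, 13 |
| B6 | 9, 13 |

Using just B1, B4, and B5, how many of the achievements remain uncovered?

Union of B1, B4, B5 = {6, 8, 10, 11, 12, 13, 14, 15}.
Not covered: 7, 9 — 2 achievements.

2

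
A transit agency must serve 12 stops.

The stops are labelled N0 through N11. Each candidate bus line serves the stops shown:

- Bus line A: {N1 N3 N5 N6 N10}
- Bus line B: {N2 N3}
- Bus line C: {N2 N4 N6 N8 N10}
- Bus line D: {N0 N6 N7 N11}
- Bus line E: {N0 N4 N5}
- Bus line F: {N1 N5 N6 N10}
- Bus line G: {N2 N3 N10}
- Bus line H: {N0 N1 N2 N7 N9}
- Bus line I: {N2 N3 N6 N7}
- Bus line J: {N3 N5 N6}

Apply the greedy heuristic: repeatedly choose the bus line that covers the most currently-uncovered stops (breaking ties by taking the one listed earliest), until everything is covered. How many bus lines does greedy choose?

4

Greedy: pick A (covers 5 new) → pick H (covers 4 new) → pick C (covers 2 new) → pick D (covers 1 new). Total picks: 4.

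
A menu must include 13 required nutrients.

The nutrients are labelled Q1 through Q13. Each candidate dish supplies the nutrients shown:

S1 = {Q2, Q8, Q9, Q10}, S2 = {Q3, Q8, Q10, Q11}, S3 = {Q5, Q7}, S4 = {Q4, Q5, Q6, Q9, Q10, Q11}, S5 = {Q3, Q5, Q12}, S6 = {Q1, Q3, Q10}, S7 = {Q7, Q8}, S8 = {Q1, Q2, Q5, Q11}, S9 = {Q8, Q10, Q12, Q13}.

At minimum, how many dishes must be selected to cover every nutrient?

5

Take {S4, S6, S7, S8, S9}. Their union is {Q1, Q2, Q3, Q4, Q5, Q6, Q7, Q8, Q9, Q10, Q11, Q12, Q13}, which is all 13 nutrients.
No 4 of the 9 dishes cover everything (all 126 combinations miss at least one nutrient), so 5 is optimal.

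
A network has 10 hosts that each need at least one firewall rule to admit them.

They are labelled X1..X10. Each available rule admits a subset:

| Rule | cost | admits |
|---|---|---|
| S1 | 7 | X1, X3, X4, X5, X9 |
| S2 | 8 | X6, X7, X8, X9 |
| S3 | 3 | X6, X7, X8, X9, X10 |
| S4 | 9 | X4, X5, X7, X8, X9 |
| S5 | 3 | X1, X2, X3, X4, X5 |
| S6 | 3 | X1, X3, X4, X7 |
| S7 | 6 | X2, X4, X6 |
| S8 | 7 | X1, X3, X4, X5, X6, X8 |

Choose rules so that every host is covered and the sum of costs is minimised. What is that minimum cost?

6

S3, S5 together cover every host (S3 ∪ S5 = {X1, X2, X3, X4, X5, X6, X7, X8, X9, X10}); total cost 3 + 3 = 6.
No covering selection has total cost below 6.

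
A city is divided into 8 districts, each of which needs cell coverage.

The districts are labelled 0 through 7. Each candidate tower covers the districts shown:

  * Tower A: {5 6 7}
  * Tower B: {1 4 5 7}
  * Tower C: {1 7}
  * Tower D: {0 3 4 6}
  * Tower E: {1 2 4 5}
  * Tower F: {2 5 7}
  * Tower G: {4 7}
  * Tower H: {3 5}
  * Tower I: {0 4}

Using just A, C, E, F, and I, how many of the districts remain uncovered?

Union of A, C, E, F, I = {0, 1, 2, 4, 5, 6, 7}.
Not covered: 3 — 1 district.

1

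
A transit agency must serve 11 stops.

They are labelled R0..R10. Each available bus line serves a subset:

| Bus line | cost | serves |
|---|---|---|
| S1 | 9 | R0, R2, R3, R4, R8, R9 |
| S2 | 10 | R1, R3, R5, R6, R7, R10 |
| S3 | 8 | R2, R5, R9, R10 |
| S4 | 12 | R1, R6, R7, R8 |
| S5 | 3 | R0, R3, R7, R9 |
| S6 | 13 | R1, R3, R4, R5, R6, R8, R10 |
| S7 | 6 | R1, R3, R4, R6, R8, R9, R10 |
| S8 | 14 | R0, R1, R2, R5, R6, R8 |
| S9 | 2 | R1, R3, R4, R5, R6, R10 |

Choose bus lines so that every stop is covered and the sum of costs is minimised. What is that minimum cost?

14

S1, S5, S9 together cover every stop (S1 ∪ S5 ∪ S9 = {R0, R1, R2, R3, R4, R5, R6, R7, R8, R9, R10}); total cost 9 + 3 + 2 = 14.
No covering selection has total cost below 14.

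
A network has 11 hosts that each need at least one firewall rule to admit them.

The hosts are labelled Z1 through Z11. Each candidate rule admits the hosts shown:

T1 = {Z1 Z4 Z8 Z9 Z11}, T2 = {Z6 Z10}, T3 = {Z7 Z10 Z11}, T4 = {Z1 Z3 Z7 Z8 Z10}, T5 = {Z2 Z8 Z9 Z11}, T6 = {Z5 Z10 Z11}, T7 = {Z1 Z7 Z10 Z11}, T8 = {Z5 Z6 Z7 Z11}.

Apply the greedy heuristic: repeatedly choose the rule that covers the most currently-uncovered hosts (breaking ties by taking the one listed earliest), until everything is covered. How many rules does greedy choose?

Greedy: pick T1 (covers 5 new) → pick T4 (covers 3 new) → pick T8 (covers 2 new) → pick T5 (covers 1 new). Total picks: 4.

4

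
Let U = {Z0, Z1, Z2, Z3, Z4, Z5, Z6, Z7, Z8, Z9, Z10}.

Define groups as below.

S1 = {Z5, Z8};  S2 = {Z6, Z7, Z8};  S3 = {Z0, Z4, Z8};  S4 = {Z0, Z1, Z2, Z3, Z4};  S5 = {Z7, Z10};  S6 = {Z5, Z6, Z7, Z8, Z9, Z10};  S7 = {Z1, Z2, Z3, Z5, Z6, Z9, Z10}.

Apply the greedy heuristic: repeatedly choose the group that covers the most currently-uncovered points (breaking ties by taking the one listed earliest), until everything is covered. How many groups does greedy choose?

Greedy: pick S7 (covers 7 new) → pick S3 (covers 3 new) → pick S2 (covers 1 new). Total picks: 3.
(The true minimum cover uses only 2 groups, so greedy is not optimal here.)

3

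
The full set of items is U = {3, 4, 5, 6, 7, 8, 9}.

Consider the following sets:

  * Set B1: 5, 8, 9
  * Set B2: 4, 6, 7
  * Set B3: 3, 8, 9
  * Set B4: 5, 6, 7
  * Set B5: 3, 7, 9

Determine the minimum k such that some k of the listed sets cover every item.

3

B2, B3, and B4 cover everything between them: the union {3, 4, 5, 6, 7, 8, 9} is all of U.
Each set has at most 3 items, and 2·3 = 6 < 7 — so at least 3 sets are needed, and 3 is optimal.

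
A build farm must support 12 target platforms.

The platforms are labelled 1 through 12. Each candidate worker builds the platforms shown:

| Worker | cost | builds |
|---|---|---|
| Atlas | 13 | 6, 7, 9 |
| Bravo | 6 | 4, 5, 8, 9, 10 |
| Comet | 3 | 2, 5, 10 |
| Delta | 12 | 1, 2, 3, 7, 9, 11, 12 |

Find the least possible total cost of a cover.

Atlas, Bravo, Delta together cover every platform (Atlas ∪ Bravo ∪ Delta = {1, 2, 3, 4, 5, 6, 7, 8, 9, 10, 11, 12}); total cost 13 + 6 + 12 = 31.
The greedy pick Comet, Bravo, Delta, Atlas costs 34; no covering selection beats 31.

31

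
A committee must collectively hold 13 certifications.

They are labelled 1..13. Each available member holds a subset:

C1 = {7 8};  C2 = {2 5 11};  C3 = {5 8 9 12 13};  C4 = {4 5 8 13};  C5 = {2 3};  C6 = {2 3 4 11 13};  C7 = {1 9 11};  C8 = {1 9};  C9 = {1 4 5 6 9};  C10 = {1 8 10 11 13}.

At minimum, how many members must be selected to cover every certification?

5

C1 and C3 and C5 and C9 and C10 together: C1 ∪ C3 ∪ C5 ∪ C9 ∪ C10 = {1, 2, 3, 4, 5, 6, 7, 8, 9, 10, 11, 12, 13} — every certification is covered.
No 4 of the 10 members cover everything (all 210 combinations miss at least one certification), so 5 is optimal.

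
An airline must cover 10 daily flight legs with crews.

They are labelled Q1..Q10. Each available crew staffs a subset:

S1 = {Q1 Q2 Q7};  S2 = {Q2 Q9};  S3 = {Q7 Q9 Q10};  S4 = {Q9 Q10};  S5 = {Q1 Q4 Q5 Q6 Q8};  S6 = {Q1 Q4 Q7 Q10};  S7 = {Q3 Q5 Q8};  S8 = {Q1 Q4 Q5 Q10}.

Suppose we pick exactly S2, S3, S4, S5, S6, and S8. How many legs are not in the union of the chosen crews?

Union of S2, S3, S4, S5, S6, S8 = {Q1, Q2, Q4, Q5, Q6, Q7, Q8, Q9, Q10}.
Not covered: Q3 — 1 leg.

1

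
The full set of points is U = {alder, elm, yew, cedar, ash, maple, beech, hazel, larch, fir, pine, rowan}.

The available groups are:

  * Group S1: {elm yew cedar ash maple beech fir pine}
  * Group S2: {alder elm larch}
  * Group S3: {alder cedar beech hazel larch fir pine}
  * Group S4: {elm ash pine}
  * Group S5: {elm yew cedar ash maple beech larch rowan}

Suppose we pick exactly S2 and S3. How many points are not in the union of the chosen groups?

Union of S2, S3 = {alder, elm, cedar, beech, hazel, larch, fir, pine}.
Not covered: yew, ash, maple, rowan — 4 points.

4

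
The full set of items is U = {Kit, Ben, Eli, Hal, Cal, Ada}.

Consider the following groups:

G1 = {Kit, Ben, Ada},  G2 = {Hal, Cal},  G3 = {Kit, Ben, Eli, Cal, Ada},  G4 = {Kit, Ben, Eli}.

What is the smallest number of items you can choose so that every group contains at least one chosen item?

2

H = {Ben, Cal} meets every group (each contains at least one member of H), and |H| = 2.
The groups G1, G2 are pairwise disjoint, so any hitting set needs a separate item for each — at least 2. Hence 2 is optimal.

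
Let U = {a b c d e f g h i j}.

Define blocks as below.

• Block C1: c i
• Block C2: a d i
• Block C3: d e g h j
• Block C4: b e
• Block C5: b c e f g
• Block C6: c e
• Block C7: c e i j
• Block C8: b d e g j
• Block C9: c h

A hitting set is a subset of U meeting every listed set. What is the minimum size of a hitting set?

Take T = {a, c, e}. Each listed block contains at least one of these, so T is a hitting set of size 3.
The blocks C2, C4, C9 are pairwise disjoint, so any hitting set needs a separate element for each — at least 3. Hence 3 is optimal.

3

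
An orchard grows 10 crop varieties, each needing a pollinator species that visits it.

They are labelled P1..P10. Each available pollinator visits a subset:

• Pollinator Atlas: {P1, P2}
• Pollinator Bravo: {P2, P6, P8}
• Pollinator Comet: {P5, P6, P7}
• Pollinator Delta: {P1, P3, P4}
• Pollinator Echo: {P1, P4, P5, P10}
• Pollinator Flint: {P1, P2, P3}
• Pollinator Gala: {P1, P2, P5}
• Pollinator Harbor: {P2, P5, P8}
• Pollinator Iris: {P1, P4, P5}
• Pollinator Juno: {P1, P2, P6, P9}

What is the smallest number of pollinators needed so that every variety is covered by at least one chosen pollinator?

5

Comet and Echo and Flint and Harbor and Juno together: Comet ∪ Echo ∪ Flint ∪ Harbor ∪ Juno = {P1, P2, P3, P4, P5, P6, P7, P8, P9, P10} — every variety is covered.
No 4 of the 10 pollinators cover everything (all 210 combinations miss at least one variety), so 5 is optimal.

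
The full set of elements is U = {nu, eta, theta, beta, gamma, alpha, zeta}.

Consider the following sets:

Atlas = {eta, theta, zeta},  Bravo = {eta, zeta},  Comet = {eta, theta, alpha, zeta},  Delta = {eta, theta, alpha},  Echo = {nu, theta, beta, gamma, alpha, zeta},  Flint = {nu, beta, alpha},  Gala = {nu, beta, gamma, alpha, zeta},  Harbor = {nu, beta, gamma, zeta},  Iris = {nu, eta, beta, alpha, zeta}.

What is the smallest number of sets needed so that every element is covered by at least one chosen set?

Comet and Echo cover everything between them: the union {nu, eta, theta, beta, gamma, alpha, zeta} is all of U.
No single set has all 7 elements (the largest, Echo, has 6), so 2 is optimal.

2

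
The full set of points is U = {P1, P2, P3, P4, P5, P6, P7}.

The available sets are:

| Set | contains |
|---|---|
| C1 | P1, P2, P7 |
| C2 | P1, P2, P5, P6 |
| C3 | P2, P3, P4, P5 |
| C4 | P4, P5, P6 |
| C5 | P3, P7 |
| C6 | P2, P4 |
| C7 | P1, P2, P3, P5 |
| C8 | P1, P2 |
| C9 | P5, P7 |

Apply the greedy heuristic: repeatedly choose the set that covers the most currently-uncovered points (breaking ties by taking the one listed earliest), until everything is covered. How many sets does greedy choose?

Greedy: pick C2 (covers 4 new) → pick C3 (covers 2 new) → pick C1 (covers 1 new). Total picks: 3.

3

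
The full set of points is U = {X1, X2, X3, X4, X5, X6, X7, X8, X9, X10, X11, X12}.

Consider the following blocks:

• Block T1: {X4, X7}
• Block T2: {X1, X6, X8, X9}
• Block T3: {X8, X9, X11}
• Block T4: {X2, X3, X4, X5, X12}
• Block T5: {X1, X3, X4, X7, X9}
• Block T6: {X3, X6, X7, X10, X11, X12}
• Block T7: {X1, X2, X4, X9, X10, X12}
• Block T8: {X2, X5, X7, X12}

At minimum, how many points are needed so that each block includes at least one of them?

3

H = {X4, X7, X9} meets every block (each contains at least one member of H), and |H| = 3.
No choice of 2 points meets every block, so 3 is the minimum.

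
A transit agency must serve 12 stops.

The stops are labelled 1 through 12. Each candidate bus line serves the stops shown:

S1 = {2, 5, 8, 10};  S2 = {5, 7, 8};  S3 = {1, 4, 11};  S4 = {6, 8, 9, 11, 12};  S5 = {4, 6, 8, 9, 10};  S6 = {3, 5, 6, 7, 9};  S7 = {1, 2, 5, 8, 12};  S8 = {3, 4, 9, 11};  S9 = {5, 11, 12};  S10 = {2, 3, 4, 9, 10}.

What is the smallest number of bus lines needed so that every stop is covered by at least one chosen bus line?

Take {S6, S7, S9, S10}. Their union is {1, 2, 3, 4, 5, 6, 7, 8, 9, 10, 11, 12}, which is all 12 stops.
No 3 of the 10 bus lines cover everything (all 120 combinations miss at least one stop), so 4 is optimal.

4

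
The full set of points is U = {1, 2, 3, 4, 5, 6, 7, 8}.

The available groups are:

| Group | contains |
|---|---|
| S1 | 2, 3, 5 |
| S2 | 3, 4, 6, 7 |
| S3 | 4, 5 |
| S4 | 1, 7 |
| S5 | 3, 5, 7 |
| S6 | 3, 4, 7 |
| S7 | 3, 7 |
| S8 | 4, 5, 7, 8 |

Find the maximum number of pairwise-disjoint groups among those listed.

2

S3, S7 are pairwise disjoint (S3={4,5}; S7={3,7}).
Every remaining group overlaps one of these, and no 3 of the listed groups are pairwise disjoint, so 2 is the maximum.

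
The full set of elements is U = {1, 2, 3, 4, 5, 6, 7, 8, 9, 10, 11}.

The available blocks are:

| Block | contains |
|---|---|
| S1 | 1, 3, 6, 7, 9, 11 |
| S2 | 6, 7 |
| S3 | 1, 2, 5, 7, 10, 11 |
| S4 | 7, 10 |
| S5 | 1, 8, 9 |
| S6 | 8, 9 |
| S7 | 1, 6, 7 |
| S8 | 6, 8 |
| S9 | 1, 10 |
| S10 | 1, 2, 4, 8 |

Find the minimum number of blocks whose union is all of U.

S1, S3, and S10 cover everything between them: the union {1, 2, 3, 4, 5, 6, 7, 8, 9, 10, 11} is all of U.
Only S1 contains 3, so S1 is forced; the remaining 5 elements need at least 2 more blocks (each remaining block adds at most 3) — so at least 3 blocks are needed, and 3 is optimal.

3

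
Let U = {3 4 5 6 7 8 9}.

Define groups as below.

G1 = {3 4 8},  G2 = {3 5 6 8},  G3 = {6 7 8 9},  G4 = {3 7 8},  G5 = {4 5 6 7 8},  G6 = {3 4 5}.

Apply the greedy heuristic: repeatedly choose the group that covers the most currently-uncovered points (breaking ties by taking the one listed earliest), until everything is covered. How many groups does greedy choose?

Greedy: pick G5 (covers 5 new) → pick G1 (covers 1 new) → pick G3 (covers 1 new). Total picks: 3.
(The true minimum cover uses only 2 groups, so greedy is not optimal here.)

3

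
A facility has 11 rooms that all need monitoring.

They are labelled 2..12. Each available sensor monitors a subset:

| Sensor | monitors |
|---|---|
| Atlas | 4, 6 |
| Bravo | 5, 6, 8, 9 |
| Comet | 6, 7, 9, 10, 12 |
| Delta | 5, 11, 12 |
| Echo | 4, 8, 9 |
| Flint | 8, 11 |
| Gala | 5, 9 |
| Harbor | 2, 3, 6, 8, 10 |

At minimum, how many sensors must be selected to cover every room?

4

Atlas and Comet and Delta and Harbor together: Atlas ∪ Comet ∪ Delta ∪ Harbor = {2, 3, 4, 5, 6, 7, 8, 9, 10, 11, 12} — every room is covered.
No 3 of the 8 sensors cover everything (all 56 combinations miss at least one room), so 4 is optimal.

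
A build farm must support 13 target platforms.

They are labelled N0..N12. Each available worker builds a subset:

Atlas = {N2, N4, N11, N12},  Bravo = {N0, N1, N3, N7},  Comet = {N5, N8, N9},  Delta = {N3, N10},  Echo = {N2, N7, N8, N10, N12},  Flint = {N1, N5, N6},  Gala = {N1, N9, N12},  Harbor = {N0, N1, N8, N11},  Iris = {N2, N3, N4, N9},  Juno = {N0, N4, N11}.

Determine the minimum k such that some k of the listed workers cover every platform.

4

Echo and Flint and Harbor and Iris together: Echo ∪ Flint ∪ Harbor ∪ Iris = {N0, N1, N2, N3, N4, N5, N6, N7, N8, N9, N10, N11, N12} — every platform is covered.
No 3 of the 10 workers cover everything (all 120 combinations miss at least one platform), so 4 is optimal.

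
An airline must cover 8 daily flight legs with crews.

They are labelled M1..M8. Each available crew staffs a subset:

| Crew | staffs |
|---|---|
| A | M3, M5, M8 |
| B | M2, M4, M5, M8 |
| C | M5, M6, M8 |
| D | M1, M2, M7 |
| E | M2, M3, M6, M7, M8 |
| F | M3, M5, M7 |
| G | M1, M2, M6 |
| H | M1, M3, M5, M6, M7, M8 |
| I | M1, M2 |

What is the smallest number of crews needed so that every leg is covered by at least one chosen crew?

2

B and H together: B ∪ H = {M1, M2, M3, M4, M5, M6, M7, M8} — every leg is covered.
No single crew has all 8 legs (the largest, H, has 6), so 2 is optimal.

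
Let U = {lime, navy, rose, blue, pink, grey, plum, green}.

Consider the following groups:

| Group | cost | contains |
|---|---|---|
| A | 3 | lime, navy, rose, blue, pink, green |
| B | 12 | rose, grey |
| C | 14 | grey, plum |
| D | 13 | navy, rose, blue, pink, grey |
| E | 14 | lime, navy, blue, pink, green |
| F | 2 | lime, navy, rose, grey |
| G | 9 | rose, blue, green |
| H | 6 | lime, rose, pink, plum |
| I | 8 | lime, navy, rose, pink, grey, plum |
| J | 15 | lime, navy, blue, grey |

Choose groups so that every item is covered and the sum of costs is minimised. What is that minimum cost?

11

A, I together cover every item (A ∪ I = {lime, navy, rose, blue, pink, grey, plum, green}); total cost 3 + 8 = 11.
No covering selection has total cost below 11.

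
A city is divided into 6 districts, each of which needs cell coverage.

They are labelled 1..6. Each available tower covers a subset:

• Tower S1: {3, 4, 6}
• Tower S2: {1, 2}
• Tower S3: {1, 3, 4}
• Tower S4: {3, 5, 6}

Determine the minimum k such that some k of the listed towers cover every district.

S2 and S3 and S4 together: S2 ∪ S3 ∪ S4 = {1, 2, 3, 4, 5, 6} — every district is covered.
Only S2 contains 2, so S2 is forced; the remaining 4 districts need at least 2 more towers (each remaining tower adds at most 3) — so at least 3 towers are needed, and 3 is optimal.

3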